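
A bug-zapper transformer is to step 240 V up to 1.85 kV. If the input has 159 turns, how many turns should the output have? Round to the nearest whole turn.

N_out = 1226 turns

N_out/N_in = V_out/V_in, so N_out = 159 × 1850/240 = 1225.6 ≈ 1226 turns.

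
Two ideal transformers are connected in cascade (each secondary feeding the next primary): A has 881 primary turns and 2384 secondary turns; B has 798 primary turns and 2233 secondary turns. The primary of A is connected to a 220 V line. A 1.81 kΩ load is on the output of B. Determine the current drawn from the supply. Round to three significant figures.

Secondary of A: V = 220.00 × 2384/881 = 595.32 V.
Secondary of B: V = 595.32 × 2233/798 = 1665.9 V.
I_load = 1665.9/1810 = 0.92037 A, so P_out = 1665.9 × 0.92037 = 1533.2 W.
All ideal ⇒ P_in = P_out, so I_supply = 1533.2/220 = 6.97 A.

I_supply ≈ 6.97 A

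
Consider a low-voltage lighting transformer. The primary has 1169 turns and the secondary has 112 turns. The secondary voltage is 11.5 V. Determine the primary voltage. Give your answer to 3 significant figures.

V_p/V_s = N_p/N_s, so V_p = 11.5 × 1169/112 = 120 V.

V_p ≈ 120 V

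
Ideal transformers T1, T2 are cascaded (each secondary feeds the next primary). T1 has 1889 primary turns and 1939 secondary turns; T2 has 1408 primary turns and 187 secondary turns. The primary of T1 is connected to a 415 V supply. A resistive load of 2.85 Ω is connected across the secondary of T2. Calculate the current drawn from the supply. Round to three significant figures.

I_supply ≈ 2.71 A

After T1: V = 415.00 × 1939/1889 = 425.98 V.
After T2: V = 425.98 × 187/1408 = 56.576 V.
I_load = 56.576/2.85 = 19.851 A, so P_out = 56.576 × 19.851 = 1123.1 W.
All ideal ⇒ P_in = P_out, so I_supply = 1123.1/415 = 2.71 A.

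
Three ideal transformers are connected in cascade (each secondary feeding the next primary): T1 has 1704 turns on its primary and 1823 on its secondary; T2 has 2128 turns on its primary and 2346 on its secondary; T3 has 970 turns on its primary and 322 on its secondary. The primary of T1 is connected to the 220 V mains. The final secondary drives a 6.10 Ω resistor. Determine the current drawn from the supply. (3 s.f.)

After T1: V = 220.00 × 1823/1704 = 235.36 V.
After T2: V = 235.36 × 2346/2128 = 259.48 V.
After T3: V = 259.48 × 322/970 = 86.135 V.
I_load = 86.135/6.10 = 14.121 A, so P_out = 86.135 × 14.121 = 1216.3 W.
All ideal ⇒ P_in = P_out, so I_supply = 1216.3/220 = 5.53 A.

I_supply ≈ 5.53 A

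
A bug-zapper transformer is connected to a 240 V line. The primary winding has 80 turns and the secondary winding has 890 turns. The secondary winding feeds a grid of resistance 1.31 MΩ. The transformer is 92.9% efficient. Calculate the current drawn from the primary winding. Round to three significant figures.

I_p ≈ 0.0244 A

V_s = 240 × 890/80 = 2670.0 V.
I_s = V_s/R = 2670.0/(1.31×10^6) = 0.0020382 A.
P_out = V_s I_s = 2670.0 × 0.0020382 = 5.4419 W.
P_in = P_out/η = 5.4419/0.929 = 5.8578 W.
I_p = P_in/V_p = 5.8578/240 = 0.0244 A.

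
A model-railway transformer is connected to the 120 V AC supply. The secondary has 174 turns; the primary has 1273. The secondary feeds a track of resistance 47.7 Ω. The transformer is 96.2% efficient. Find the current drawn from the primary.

I_p ≈ 0.0489 A

V_s = 120 × 174/1273 = 16.402 V.
I_s = V_s/R = 16.402/47.7 = 0.34386 A.
P_out = V_s I_s = 16.402 × 0.34386 = 5.6401 W.
P_in = P_out/η = 5.6401/0.962 = 5.8629 W.
I_p = P_in/V_p = 5.8629/120 = 0.0489 A.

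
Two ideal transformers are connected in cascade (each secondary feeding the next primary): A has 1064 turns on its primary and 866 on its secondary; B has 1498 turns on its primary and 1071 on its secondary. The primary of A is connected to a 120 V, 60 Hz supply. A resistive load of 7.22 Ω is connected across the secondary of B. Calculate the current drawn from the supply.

Secondary of A: V = 120.00 × 866/1064 = 97.669 V.
Secondary of B: V = 97.669 × 1071/1498 = 69.829 V.
I_load = 69.829/7.22 = 9.6716 A, so P_out = 69.829 × 9.6716 = 675.36 W.
All ideal ⇒ P_in = P_out, so I_supply = 675.36/120 = 5.63 A.

I_supply ≈ 5.63 A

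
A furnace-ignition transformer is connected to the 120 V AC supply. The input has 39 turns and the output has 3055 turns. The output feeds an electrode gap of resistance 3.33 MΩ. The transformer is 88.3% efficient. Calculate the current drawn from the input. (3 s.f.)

V_out = 120 × 3055/39 = 9400.0 V.
I_out = V_out/R = 9400.0/(3.33×10^6) = 0.0028228 A.
P_out = V_out I_out = 9400.0 × 0.0028228 = 26.535 W.
P_in = P_out/η = 26.535/0.883 = 30.050 W.
I_in = P_in/V_in = 30.050/120 = 0.250 A.

I_in ≈ 0.250 A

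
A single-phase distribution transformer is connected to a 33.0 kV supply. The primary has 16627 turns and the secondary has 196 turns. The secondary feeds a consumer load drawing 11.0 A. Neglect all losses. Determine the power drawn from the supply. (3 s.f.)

P ≈ 4280 W

I_p = I_s × N_s/N_p = 11.0 × 196/16627 = 0.12967 A.
P = V_p I_p = 33000 × 0.12967 = 4280 W.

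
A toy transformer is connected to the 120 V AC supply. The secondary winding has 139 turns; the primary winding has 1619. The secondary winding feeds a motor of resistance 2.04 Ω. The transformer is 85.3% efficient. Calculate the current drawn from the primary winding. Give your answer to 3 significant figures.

I_p ≈ 0.508 A

V_s = 120 × 139/1619 = 10.303 V.
I_s = V_s/R = 10.303/2.04 = 5.0503 A.
P_out = V_s I_s = 10.303 × 5.0503 = 52.032 W.
P_in = P_out/η = 52.032/0.853 = 60.999 W.
I_p = P_in/V_p = 60.999/120 = 0.508 A.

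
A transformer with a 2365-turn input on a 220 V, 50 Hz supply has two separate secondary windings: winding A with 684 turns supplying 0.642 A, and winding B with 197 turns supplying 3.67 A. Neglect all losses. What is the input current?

I_in ≈ 0.491 A

V_A = 220 × 684/2365 = 63.628 V; V_B = 220 × 197/2365 = 18.326 V.
P_out = V_A I_A + V_B I_B = 63.628×0.642 + 18.326×3.67 = 40.849 + 67.255 = 108.10 W.
Ideal ⇒ P_in = P_out, so I_in = P_out/V_in = 108.10/220 = 0.491 A.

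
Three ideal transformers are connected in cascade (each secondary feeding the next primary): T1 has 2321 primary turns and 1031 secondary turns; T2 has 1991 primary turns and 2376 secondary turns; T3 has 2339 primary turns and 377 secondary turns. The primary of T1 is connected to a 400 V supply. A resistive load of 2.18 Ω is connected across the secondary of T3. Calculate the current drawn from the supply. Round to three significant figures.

I_supply ≈ 1.34 A

After T1: V = 400.00 × 1031/2321 = 177.68 V.
After T2: V = 177.68 × 2376/1991 = 212.04 V.
After T3: V = 212.04 × 377/2339 = 34.177 V.
I_load = 34.177/2.18 = 15.677 A, so P_out = 34.177 × 15.677 = 535.80 W.
All ideal ⇒ P_in = P_out, so I_supply = 535.80/400 = 1.34 A.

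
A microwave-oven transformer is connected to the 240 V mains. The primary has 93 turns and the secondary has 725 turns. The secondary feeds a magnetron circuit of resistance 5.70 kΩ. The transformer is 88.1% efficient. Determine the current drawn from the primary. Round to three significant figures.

V_s = 240 × 725/93 = 1871.0 V.
I_s = V_s/R = 1871.0/5700 = 0.32824 A.
P_out = V_s I_s = 1871.0 × 0.32824 = 614.13 W.
P_in = P_out/η = 614.13/0.881 = 697.08 W.
I_p = P_in/V_p = 697.08/240 = 2.90 A.

I_p ≈ 2.90 A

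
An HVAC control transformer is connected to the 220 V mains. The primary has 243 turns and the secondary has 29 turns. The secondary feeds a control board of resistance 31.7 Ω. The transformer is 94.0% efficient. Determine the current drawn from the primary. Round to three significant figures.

V_s = 220 × 29/243 = 26.255 V.
I_s = V_s/R = 26.255/31.7 = 0.82824 A.
P_out = V_s I_s = 26.255 × 0.82824 = 21.746 W.
P_in = P_out/η = 21.746/0.940 = 23.134 W.
I_p = P_in/V_p = 23.134/220 = 0.105 A.

I_p ≈ 0.105 A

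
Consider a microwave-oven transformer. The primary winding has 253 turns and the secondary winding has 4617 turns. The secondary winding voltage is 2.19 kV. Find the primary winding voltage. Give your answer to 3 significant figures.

V_p ≈ 120 V

V_p/V_s = N_p/N_s, so V_p = 2190 × 253/4617 = 120 V.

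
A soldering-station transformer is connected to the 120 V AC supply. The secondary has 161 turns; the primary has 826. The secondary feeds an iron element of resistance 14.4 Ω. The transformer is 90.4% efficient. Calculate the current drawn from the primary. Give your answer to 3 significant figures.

V_s = 120 × 161/826 = 23.390 V.
I_s = V_s/R = 23.390/14.4 = 1.6243 A.
P_out = V_s I_s = 23.390 × 1.6243 = 37.992 W.
P_in = P_out/η = 37.992/0.904 = 42.027 W.
I_p = P_in/V_p = 42.027/120 = 0.350 A.

I_p ≈ 0.350 A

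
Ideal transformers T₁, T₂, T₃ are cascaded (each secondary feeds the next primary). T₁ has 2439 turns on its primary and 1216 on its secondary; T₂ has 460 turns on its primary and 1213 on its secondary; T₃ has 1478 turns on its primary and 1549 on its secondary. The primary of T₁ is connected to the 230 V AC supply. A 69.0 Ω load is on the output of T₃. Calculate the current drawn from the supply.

I_supply ≈ 6.33 A

Secondary of T₁: V = 230.00 × 1216/2439 = 114.67 V.
Secondary of T₂: V = 114.67 × 1213/460 = 302.38 V.
Secondary of T₃: V = 302.38 × 1549/1478 = 316.91 V.
I_load = 316.91/69.0 = 4.5928 A, so P_out = 316.91 × 4.5928 = 1455.5 W.
All ideal ⇒ P_in = P_out, so I_supply = 1455.5/230 = 6.33 A.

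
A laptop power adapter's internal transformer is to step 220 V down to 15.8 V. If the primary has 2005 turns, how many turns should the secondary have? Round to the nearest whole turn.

N_s = 144 turns

N_s/N_p = V_s/V_p, so N_s = 2005 × 15.8/220 = 144.0 ≈ 144 turns.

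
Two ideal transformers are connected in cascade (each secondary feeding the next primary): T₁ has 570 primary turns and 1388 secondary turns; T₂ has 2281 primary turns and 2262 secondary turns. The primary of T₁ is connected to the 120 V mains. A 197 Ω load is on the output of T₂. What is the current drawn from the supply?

I_supply ≈ 3.55 A

After T₁: V = 120.00 × 1388/570 = 292.21 V.
After T₂: V = 292.21 × 2262/2281 = 289.78 V.
I_load = 289.78/197 = 1.4709 A, so P_out = 289.78 × 1.4709 = 426.25 W.
All ideal ⇒ P_in = P_out, so I_supply = 426.25/120 = 3.55 A.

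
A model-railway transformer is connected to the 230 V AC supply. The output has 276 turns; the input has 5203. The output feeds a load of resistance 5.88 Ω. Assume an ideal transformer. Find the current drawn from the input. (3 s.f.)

V_out = V_in × N_out/N_in = 230 × 276/5203 = 12.201 V.
I_out = V_out/R = 12.201/5.88 = 2.0749 A.
For an ideal transformer I_in N_in = I_out N_out, so I_in = 2.0749 × 276/5203 = 0.110 A.

I_in ≈ 0.110 A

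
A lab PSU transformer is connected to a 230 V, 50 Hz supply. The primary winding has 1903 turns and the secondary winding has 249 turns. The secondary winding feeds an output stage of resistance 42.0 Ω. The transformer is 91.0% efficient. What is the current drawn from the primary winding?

I_p ≈ 0.103 A

V_s = 230 × 249/1903 = 30.095 V.
I_s = V_s/R = 30.095/42.0 = 0.71654 A.
P_out = V_s I_s = 30.095 × 0.71654 = 21.564 W.
P_in = P_out/η = 21.564/0.910 = 23.697 W.
I_p = P_in/V_p = 23.697/230 = 0.103 A.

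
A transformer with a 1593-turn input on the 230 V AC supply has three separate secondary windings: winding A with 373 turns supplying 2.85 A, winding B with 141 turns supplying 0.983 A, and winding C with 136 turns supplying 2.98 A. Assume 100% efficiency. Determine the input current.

V_A = 230 × 373/1593 = 53.854 V; V_B = 230 × 141/1593 = 20.358 V; V_C = 230 × 136/1593 = 19.636 V.
P_out = V_A I_A + V_B I_B + V_C I_C = 53.854×2.85 + 20.358×0.983 + 19.636×2.98 = 153.48 + 20.012 + 58.515 = 232.01 W.
Ideal ⇒ P_in = P_out, so I_in = P_out/V_in = 232.01/230 = 1.01 A.

I_in ≈ 1.01 A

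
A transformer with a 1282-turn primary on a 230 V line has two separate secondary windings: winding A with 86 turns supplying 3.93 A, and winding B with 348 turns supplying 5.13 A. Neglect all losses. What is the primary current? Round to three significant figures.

V_A = 230 × 86/1282 = 15.429 V; V_B = 230 × 348/1282 = 62.434 V.
P_out = V_A I_A + V_B I_B = 15.429×3.93 + 62.434×5.13 = 60.636 + 320.28 = 380.92 W.
Ideal ⇒ P_in = P_out, so I_p = P_out/V_p = 380.92/230 = 1.66 A.

I_p ≈ 1.66 A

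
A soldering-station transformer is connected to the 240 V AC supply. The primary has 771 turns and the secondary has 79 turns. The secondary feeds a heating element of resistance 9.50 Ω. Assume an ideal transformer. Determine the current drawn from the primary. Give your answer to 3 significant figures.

V_s = V_p × N_s/N_p = 240 × 79/771 = 24.591 V.
I_s = V_s/R = 24.591/9.50 = 2.5886 A.
For an ideal transformer I_p N_p = I_s N_s, so I_p = 2.5886 × 79/771 = 0.265 A.

I_p ≈ 0.265 A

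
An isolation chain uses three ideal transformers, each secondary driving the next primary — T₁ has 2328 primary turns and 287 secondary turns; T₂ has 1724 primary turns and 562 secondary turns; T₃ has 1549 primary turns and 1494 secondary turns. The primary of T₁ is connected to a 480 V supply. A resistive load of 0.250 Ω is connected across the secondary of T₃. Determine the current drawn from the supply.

I_supply ≈ 2.88 A

Secondary of T₁: V = 480.00 × 287/2328 = 59.175 V.
Secondary of T₂: V = 59.175 × 562/1724 = 19.290 V.
Secondary of T₃: V = 19.290 × 1494/1549 = 18.605 V.
I_load = 18.605/0.250 = 74.421 A, so P_out = 18.605 × 74.421 = 1384.6 W.
All ideal ⇒ P_in = P_out, so I_supply = 1384.6/480 = 2.88 A.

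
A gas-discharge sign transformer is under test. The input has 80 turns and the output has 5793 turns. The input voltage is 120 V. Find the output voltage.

V_out/V_in = N_out/N_in, so V_out = 120 × 5793/80 = 8690 V.

V_out ≈ 8690 V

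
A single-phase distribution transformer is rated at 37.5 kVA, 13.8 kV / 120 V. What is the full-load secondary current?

I_s ≈ 312 A

I_s = S/V_s = 37500/120 = 312 A.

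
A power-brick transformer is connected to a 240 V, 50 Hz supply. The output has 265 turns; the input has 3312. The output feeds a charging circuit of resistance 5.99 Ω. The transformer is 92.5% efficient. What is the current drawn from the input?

I_in ≈ 0.277 A

V_out = 240 × 265/3312 = 19.203 V.
I_out = V_out/R = 19.203/5.99 = 3.2058 A.
P_out = V_out I_out = 19.203 × 3.2058 = 61.561 W.
P_in = P_out/η = 61.561/0.925 = 66.553 W.
I_in = P_in/V_in = 66.553/240 = 0.277 A.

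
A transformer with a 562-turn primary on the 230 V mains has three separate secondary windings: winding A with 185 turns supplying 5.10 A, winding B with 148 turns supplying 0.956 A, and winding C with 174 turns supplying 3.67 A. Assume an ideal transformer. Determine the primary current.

V_A = 230 × 185/562 = 75.712 V; V_B = 230 × 148/562 = 60.569 V; V_C = 230 × 174/562 = 71.210 V.
P_out = V_A I_A + V_B I_B + V_C I_C = 75.712×5.10 + 60.569×0.956 + 71.210×3.67 = 386.13 + 57.904 + 261.34 = 705.37 W.
Ideal ⇒ P_in = P_out, so I_p = P_out/V_p = 705.37/230 = 3.07 A.

I_p ≈ 3.07 A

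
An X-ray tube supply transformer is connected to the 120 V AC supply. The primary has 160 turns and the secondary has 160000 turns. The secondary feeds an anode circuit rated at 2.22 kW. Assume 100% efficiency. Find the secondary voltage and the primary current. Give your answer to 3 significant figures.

V_s = V_p × N_s/N_p = 120 × 160000/160 = 120000 V.
I_s = P/V_s = 2220/120000 = 0.018500 A.
I_p = I_s × N_s/N_p = 0.018500 × 160000/160 = 18.5 A.

V_s ≈ 120000 V, I_p ≈ 18.5 A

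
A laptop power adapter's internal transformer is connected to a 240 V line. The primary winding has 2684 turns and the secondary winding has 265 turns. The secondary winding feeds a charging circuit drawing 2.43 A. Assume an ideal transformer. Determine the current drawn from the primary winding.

I_p ≈ 0.240 A

For an ideal transformer I_p N_p = I_s N_s, so I_p = 2.43 × 265/2684 = 0.240 A.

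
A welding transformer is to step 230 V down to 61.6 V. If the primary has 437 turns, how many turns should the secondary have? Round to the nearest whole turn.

N_s/N_p = V_s/V_p, so N_s = 437 × 61.6/230 = 117.0 ≈ 117 turns.

N_s = 117 turns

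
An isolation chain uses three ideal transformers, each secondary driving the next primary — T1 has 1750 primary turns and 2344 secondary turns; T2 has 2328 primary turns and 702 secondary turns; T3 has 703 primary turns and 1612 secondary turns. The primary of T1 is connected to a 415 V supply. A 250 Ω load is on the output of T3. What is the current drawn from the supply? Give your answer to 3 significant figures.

I_supply ≈ 1.42 A

After T1: V = 415.00 × 2344/1750 = 555.86 V.
After T2: V = 555.86 × 702/2328 = 167.62 V.
After T3: V = 167.62 × 1612/703 = 384.35 V.
I_load = 384.35/250 = 1.5374 A, so P_out = 384.35 × 1.5374 = 590.91 W.
All ideal ⇒ P_in = P_out, so I_supply = 590.91/415 = 1.42 A.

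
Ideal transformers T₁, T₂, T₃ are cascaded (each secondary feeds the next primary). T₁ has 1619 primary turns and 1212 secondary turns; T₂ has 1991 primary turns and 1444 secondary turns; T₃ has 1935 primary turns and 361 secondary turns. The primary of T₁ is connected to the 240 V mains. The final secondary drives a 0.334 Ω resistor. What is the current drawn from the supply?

I_supply ≈ 7.37 A

Secondary of T₁: V = 240.00 × 1212/1619 = 179.67 V.
Secondary of T₂: V = 179.67 × 1444/1991 = 130.31 V.
Secondary of T₃: V = 130.31 × 361/1935 = 24.310 V.
I_load = 24.310/0.334 = 72.785 A, so P_out = 24.310 × 72.785 = 1769.4 W.
All ideal ⇒ P_in = P_out, so I_supply = 1769.4/240 = 7.37 A.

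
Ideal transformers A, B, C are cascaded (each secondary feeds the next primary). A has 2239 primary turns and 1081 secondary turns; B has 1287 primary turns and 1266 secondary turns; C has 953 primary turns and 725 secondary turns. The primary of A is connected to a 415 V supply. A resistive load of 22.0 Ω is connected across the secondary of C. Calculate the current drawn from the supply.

I_supply ≈ 2.46 A

After A: V = 415.00 × 1081/2239 = 200.36 V.
After B: V = 200.36 × 1266/1287 = 197.09 V.
After C: V = 197.09 × 725/953 = 149.94 V.
I_load = 149.94/22.0 = 6.8155 A, so P_out = 149.94 × 6.8155 = 1021.9 W.
All ideal ⇒ P_in = P_out, so I_supply = 1021.9/415 = 2.46 A.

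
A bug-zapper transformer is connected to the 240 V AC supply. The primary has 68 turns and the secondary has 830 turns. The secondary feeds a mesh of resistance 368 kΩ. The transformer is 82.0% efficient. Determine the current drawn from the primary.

V_s = 240 × 830/68 = 2929.4 V.
I_s = V_s/R = 2929.4/368000 = 0.0079604 A.
P_out = V_s I_s = 2929.4 × 0.0079604 = 23.319 W.
P_in = P_out/η = 23.319/0.820 = 28.438 W.
I_p = P_in/V_p = 28.438/240 = 0.118 A.

I_p ≈ 0.118 A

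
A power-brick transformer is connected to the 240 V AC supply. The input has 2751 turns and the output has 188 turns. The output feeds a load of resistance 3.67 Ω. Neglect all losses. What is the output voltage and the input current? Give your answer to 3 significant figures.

V_out = V_in × N_out/N_in = 240 × 188/2751 = 16.401 V.
I_out = V_out/R = 16.401/3.67 = 4.4690 A.
I_in = I_out × N_out/N_in = 4.4690 × 188/2751 = 0.305 A.

V_out ≈ 16.4 V, I_in ≈ 0.305 A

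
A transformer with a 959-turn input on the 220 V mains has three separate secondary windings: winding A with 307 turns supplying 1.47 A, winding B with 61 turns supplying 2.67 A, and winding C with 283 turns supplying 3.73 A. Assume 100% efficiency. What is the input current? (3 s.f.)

I_in ≈ 1.74 A

V_A = 220 × 307/959 = 70.428 V; V_B = 220 × 61/959 = 13.994 V; V_C = 220 × 283/959 = 64.922 V.
P_out = V_A I_A + V_B I_B + V_C I_C = 70.428×1.47 + 13.994×2.67 + 64.922×3.73 = 103.53 + 37.363 + 242.16 = 383.05 W.
Ideal ⇒ P_in = P_out, so I_in = P_out/V_in = 383.05/220 = 1.74 A.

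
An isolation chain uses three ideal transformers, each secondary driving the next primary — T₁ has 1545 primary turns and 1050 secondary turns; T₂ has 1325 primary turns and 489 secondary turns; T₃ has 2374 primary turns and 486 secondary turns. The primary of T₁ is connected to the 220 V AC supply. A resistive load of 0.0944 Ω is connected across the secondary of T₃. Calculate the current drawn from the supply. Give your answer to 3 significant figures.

After T₁: V = 220.00 × 1050/1545 = 149.51 V.
After T₂: V = 149.51 × 489/1325 = 55.179 V.
After T₃: V = 55.179 × 486/2374 = 11.296 V.
I_load = 11.296/0.0944 = 119.66 A, so P_out = 11.296 × 119.66 = 1351.7 W.
All ideal ⇒ P_in = P_out, so I_supply = 1351.7/220 = 6.14 A.

I_supply ≈ 6.14 A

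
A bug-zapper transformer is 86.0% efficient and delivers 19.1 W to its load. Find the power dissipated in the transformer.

P_loss ≈ 3.11 W

P_in = P_out/η = 19.1/0.860 = 22.2093 W.
P_loss = P_in − P_out = 22.2093 − 19.1 = 3.11 W.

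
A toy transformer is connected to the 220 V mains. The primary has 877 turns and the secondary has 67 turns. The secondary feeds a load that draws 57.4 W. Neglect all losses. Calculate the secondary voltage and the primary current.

V_s = V_p × N_s/N_p = 220 × 67/877 = 16.807 V.
I_s = P/V_s = 57.4/16.807 = 3.4152 A.
I_p = I_s × N_s/N_p = 3.4152 × 67/877 = 0.261 A.

V_s ≈ 16.8 V, I_p ≈ 0.261 A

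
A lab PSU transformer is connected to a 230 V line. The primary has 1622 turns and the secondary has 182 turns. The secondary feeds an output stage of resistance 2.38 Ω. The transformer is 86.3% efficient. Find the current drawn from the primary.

I_p ≈ 1.41 A

V_s = 230 × 182/1622 = 25.808 V.
I_s = V_s/R = 25.808/2.38 = 10.844 A.
P_out = V_s I_s = 25.808 × 10.844 = 279.85 W.
P_in = P_out/η = 279.85/0.863 = 324.27 W.
I_p = P_in/V_p = 324.27/230 = 1.41 A.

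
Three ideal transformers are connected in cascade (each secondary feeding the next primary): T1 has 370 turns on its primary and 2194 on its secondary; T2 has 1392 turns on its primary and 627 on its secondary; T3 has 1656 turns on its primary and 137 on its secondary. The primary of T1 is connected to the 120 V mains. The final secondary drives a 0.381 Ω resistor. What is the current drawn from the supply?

I_supply ≈ 15.4 A

After T1: V = 120.00 × 2194/370 = 711.57 V.
After T2: V = 711.57 × 627/1392 = 320.51 V.
After T3: V = 320.51 × 137/1656 = 26.516 V.
I_load = 26.516/0.381 = 69.595 A, so P_out = 26.516 × 69.595 = 1845.4 W.
All ideal ⇒ P_in = P_out, so I_supply = 1845.4/120 = 15.4 A.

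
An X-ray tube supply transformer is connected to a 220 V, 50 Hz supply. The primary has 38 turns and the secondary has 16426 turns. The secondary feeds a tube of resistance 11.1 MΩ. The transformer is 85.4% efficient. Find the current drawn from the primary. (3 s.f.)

V_s = 220 × 16426/38 = 95098 V.
I_s = V_s/R = 95098/(1.11×10^7) = 0.0085674 A.
P_out = V_s I_s = 95098 × 0.0085674 = 814.74 W.
P_in = P_out/η = 814.74/0.854 = 954.03 W.
I_p = P_in/V_p = 954.03/220 = 4.34 A.

I_p ≈ 4.34 A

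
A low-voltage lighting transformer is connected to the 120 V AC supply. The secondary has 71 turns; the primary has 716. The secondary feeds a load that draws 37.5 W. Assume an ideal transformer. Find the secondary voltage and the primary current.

V_s = V_p × N_s/N_p = 120 × 71/716 = 11.899 V.
I_s = P/V_s = 37.5/11.899 = 3.1514 A.
I_p = I_s × N_s/N_p = 3.1514 × 71/716 = 0.312 A.

V_s ≈ 11.9 V, I_p ≈ 0.312 A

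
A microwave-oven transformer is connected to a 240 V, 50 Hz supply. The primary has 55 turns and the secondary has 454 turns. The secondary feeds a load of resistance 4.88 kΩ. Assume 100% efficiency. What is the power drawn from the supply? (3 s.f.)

P ≈ 804 W

V_s = V_p × N_s/N_p = 240 × 454/55 = 1981.1 V.
I_s = V_s/R = 1981.1/4880 = 0.40596 A.
I_p = I_s × N_s/N_p = 0.40596 × 454/55 = 3.3510 A.
P = V_p I_p = 240 × 3.3510 = 804 W.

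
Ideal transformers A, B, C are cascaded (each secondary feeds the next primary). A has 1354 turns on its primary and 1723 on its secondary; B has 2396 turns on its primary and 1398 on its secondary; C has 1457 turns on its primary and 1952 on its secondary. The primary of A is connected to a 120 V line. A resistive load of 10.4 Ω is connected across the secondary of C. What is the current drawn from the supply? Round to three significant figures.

I_supply ≈ 11.4 A

Secondary of A: V = 120.00 × 1723/1354 = 152.70 V.
Secondary of B: V = 152.70 × 1398/2396 = 89.098 V.
Secondary of C: V = 89.098 × 1952/1457 = 119.37 V.
I_load = 119.37/10.4 = 11.478 A, so P_out = 119.37 × 11.478 = 1370.1 W.
All ideal ⇒ P_in = P_out, so I_supply = 1370.1/120 = 11.4 A.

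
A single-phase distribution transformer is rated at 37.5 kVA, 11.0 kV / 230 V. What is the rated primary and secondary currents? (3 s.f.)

I_p = S/V_p = 37500/11000 = 3.41 A.
I_s = S/V_s = 37500/230 = 163 A.

I_p ≈ 3.41 A, I_s ≈ 163 A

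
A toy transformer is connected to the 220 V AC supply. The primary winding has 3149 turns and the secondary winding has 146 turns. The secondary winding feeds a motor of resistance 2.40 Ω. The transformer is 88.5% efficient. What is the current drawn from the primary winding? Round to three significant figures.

I_p ≈ 0.223 A

V_s = 220 × 146/3149 = 10.200 V.
I_s = V_s/R = 10.200/2.40 = 4.2500 A.
P_out = V_s I_s = 10.200 × 4.2500 = 43.351 W.
P_in = P_out/η = 43.351/0.885 = 48.984 W.
I_p = P_in/V_p = 48.984/220 = 0.223 A.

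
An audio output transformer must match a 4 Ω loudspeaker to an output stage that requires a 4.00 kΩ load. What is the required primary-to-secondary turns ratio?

N_p/N_s ≈ 31.6

Z_p/Z_s = (N_p/N_s)², so N_p/N_s = √(4000/4) = √1000 = 31.6.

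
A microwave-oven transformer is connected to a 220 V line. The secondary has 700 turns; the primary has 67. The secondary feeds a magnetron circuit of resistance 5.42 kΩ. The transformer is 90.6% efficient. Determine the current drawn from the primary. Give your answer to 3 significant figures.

V_s = 220 × 700/67 = 2298.5 V.
I_s = V_s/R = 2298.5/5420 = 0.42408 A.
P_out = V_s I_s = 2298.5 × 0.42408 = 974.75 W.
P_in = P_out/η = 974.75/0.906 = 1075.9 W.
I_p = P_in/V_p = 1075.9/220 = 4.89 A.

I_p ≈ 4.89 A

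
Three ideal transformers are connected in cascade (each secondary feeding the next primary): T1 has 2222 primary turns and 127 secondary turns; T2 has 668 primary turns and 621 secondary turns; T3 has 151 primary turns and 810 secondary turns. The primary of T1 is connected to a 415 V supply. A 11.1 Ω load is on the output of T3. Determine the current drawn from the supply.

I_supply ≈ 3.04 A

After T1: V = 415.00 × 127/2222 = 23.720 V.
After T2: V = 23.720 × 621/668 = 22.051 V.
After T3: V = 22.051 × 810/151 = 118.29 V.
I_load = 118.29/11.1 = 10.656 A, so P_out = 118.29 × 10.656 = 1260.5 W.
All ideal ⇒ P_in = P_out, so I_supply = 1260.5/415 = 3.04 A.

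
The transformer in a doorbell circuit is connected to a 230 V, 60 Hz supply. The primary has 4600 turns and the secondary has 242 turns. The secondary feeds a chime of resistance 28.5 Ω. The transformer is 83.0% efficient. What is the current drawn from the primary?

I_p ≈ 0.0269 A

V_s = 230 × 242/4600 = 12.100 V.
I_s = V_s/R = 12.100/28.5 = 0.42456 A.
P_out = V_s I_s = 12.100 × 0.42456 = 5.1372 W.
P_in = P_out/η = 5.1372/0.830 = 6.1894 W.
I_p = P_in/V_p = 6.1894/230 = 0.0269 A.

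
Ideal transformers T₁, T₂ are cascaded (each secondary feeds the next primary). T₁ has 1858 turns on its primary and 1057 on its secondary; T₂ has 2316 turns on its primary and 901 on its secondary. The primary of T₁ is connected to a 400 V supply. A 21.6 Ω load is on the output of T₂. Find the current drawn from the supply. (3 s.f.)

I_supply ≈ 0.907 A

Secondary of T₁: V = 400.00 × 1057/1858 = 227.56 V.
Secondary of T₂: V = 227.56 × 901/2316 = 88.527 V.
I_load = 88.527/21.6 = 4.0985 A, so P_out = 88.527 × 4.0985 = 362.83 W.
All ideal ⇒ P_in = P_out, so I_supply = 362.83/400 = 0.907 A.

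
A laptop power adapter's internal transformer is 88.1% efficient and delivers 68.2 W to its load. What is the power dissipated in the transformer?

P_in = P_out/η = 68.2/0.881 = 77.4120 W.
P_loss = P_in − P_out = 77.4120 − 68.2 = 9.21 W.

P_loss ≈ 9.21 W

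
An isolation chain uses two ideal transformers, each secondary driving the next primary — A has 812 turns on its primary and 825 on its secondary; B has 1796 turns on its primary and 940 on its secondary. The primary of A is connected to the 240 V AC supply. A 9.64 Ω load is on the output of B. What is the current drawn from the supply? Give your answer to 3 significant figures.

Secondary of A: V = 240.00 × 825/812 = 243.84 V.
Secondary of B: V = 243.84 × 940/1796 = 127.62 V.
I_load = 127.62/9.64 = 13.239 A, so P_out = 127.62 × 13.239 = 1689.6 W.
All ideal ⇒ P_in = P_out, so I_supply = 1689.6/240 = 7.04 A.

I_supply ≈ 7.04 A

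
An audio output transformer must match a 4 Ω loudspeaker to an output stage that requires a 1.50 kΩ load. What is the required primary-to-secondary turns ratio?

N_p/N_s ≈ 19.4

Z_p/Z_s = (N_p/N_s)², so N_p/N_s = √(1500/4) = √375 = 19.4.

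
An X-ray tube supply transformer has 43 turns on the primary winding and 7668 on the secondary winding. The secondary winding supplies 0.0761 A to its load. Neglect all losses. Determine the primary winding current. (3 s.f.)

For an ideal transformer I_p/I_s = N_s/N_p, so I_p = 0.0761 × 7668/43 = 13.6 A.

I_p ≈ 13.6 A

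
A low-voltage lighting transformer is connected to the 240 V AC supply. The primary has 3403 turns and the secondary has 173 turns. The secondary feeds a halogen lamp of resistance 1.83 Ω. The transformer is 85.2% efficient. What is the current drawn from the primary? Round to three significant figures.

V_s = 240 × 173/3403 = 12.201 V.
I_s = V_s/R = 12.201/1.83 = 6.6672 A.
P_out = V_s I_s = 12.201 × 6.6672 = 81.347 W.
P_in = P_out/η = 81.347/0.852 = 95.477 W.
I_p = P_in/V_p = 95.477/240 = 0.398 A.

I_p ≈ 0.398 A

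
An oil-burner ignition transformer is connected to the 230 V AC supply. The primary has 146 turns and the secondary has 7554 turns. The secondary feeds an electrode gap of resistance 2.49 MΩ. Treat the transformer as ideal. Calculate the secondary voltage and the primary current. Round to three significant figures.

V_s = V_p × N_s/N_p = 230 × 7554/146 = 11900 V.
I_s = V_s/R = 11900/(2.49×10^6) = 0.0047792 A.
I_p = I_s × N_s/N_p = 0.0047792 × 7554/146 = 0.247 A.

V_s ≈ 11900 V, I_p ≈ 0.247 A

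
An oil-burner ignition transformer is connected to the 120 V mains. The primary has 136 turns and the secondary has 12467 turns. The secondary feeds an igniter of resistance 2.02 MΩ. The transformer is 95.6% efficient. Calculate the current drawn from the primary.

V_s = 120 × 12467/136 = 11000 V.
I_s = V_s/R = 11000/(2.02×10^6) = 0.0054457 A.
P_out = V_s I_s = 11000 × 0.0054457 = 59.904 W.
P_in = P_out/η = 59.904/0.956 = 62.661 W.
I_p = P_in/V_p = 62.661/120 = 0.522 A.

I_p ≈ 0.522 A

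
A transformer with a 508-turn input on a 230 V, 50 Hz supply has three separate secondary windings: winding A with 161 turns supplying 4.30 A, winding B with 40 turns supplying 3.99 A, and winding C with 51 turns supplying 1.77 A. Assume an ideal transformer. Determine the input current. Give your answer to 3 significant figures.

I_in ≈ 1.85 A

V_A = 230 × 161/508 = 72.894 V; V_B = 230 × 40/508 = 18.110 V; V_C = 230 × 51/508 = 23.091 V.
P_out = V_A I_A + V_B I_B + V_C I_C = 72.894×4.30 + 18.110×3.99 + 23.091×1.77 = 313.44 + 72.260 + 40.870 = 426.57 W.
Ideal ⇒ P_in = P_out, so I_in = P_out/V_in = 426.57/230 = 1.85 A.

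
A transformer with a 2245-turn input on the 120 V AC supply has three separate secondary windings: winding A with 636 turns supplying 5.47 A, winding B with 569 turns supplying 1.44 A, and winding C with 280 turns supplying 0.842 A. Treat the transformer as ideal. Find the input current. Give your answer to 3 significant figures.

I_in ≈ 2.02 A

V_A = 120 × 636/2245 = 33.996 V; V_B = 120 × 569/2245 = 30.414 V; V_C = 120 × 280/2245 = 14.967 V.
P_out = V_A I_A + V_B I_B + V_C I_C = 33.996×5.47 + 30.414×1.44 + 14.967×0.842 = 185.96 + 43.797 + 12.602 = 242.35 W.
Ideal ⇒ P_in = P_out, so I_in = P_out/V_in = 242.35/120 = 2.02 A.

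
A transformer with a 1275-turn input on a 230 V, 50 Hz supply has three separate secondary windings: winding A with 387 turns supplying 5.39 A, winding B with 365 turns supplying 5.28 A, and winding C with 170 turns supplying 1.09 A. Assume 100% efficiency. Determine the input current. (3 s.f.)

V_A = 230 × 387/1275 = 69.812 V; V_B = 230 × 365/1275 = 65.843 V; V_C = 230 × 170/1275 = 30.667 V.
P_out = V_A I_A + V_B I_B + V_C I_C = 69.812×5.39 + 65.843×5.28 + 30.667×1.09 = 376.29 + 347.65 + 33.427 = 757.36 W.
Ideal ⇒ P_in = P_out, so I_in = P_out/V_in = 757.36/230 = 3.29 A.

I_in ≈ 3.29 A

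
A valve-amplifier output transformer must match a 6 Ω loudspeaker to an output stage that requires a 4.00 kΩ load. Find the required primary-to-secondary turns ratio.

N_p/N_s ≈ 25.8

Z_p/Z_s = (N_p/N_s)², so N_p/N_s = √(4000/6) = √667 = 25.8.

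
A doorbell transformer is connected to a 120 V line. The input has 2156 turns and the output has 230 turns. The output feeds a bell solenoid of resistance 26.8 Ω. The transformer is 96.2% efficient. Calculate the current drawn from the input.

I_in ≈ 0.0530 A

V_out = 120 × 230/2156 = 12.801 V.
I_out = V_out/R = 12.801/26.8 = 0.47767 A.
P_out = V_out I_out = 12.801 × 0.47767 = 6.1149 W.
P_in = P_out/η = 6.1149/0.962 = 6.3564 W.
I_in = P_in/V_in = 6.3564/120 = 0.0530 A.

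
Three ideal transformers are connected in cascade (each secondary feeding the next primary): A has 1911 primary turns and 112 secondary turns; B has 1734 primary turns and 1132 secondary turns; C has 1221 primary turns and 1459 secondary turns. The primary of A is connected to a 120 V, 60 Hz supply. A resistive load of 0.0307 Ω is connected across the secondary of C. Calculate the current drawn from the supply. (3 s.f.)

I_supply ≈ 8.17 A

Secondary of A: V = 120.00 × 112/1911 = 7.0330 V.
Secondary of B: V = 7.0330 × 1132/1734 = 4.5913 V.
Secondary of C: V = 4.5913 × 1459/1221 = 5.4862 V.
I_load = 5.4862/0.0307 = 178.71 A, so P_out = 5.4862 × 178.71 = 980.42 W.
All ideal ⇒ P_in = P_out, so I_supply = 980.42/120 = 8.17 A.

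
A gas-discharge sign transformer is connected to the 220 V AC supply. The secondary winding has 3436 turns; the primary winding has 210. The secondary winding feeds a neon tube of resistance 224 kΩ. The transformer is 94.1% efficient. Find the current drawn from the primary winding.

I_p ≈ 0.279 A

V_s = 220 × 3436/210 = 3599.6 V.
I_s = V_s/R = 3599.6/224000 = 0.016070 A.
P_out = V_s I_s = 3599.6 × 0.016070 = 57.845 W.
P_in = P_out/η = 57.845/0.941 = 61.472 W.
I_p = P_in/V_p = 61.472/220 = 0.279 A.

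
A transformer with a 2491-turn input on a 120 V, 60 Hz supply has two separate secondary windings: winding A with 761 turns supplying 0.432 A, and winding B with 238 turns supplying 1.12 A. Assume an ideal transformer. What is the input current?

V_A = 120 × 761/2491 = 36.660 V; V_B = 120 × 238/2491 = 11.465 V.
P_out = V_A I_A + V_B I_B = 36.660×0.432 + 11.465×1.12 = 15.837 + 12.841 = 28.678 W.
Ideal ⇒ P_in = P_out, so I_in = P_out/V_in = 28.678/120 = 0.239 A.

I_in ≈ 0.239 A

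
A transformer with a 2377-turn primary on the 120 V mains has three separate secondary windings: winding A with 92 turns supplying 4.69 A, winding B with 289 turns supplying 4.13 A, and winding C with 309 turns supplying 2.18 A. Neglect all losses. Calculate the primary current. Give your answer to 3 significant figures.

V_A = 120 × 92/2377 = 4.6445 V; V_B = 120 × 289/2377 = 14.590 V; V_C = 120 × 309/2377 = 15.599 V.
P_out = V_A I_A + V_B I_B + V_C I_C = 4.6445×4.69 + 14.590×4.13 + 15.599×2.18 = 21.783 + 60.256 + 34.007 = 116.05 W.
Ideal ⇒ P_in = P_out, so I_p = P_out/V_p = 116.05/120 = 0.967 A.

I_p ≈ 0.967 A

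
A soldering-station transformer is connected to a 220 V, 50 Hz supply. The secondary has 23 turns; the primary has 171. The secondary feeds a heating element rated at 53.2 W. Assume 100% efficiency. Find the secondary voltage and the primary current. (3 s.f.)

V_s = V_p × N_s/N_p = 220 × 23/171 = 29.591 V.
I_s = P/V_s = 53.2/29.591 = 1.7979 A.
I_p = I_s × N_s/N_p = 1.7979 × 23/171 = 0.242 A.

V_s ≈ 29.6 V, I_p ≈ 0.242 A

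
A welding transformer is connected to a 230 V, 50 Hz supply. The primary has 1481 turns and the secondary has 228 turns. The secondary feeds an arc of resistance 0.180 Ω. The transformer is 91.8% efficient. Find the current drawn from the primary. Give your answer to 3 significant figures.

I_p ≈ 33.0 A

V_s = 230 × 228/1481 = 35.409 V.
I_s = V_s/R = 35.409/0.180 = 196.71 A.
P_out = V_s I_s = 35.409 × 196.71 = 6965.3 W.
P_in = P_out/η = 6965.3/0.918 = 7587.5 W.
I_p = P_in/V_p = 7587.5/230 = 33.0 A.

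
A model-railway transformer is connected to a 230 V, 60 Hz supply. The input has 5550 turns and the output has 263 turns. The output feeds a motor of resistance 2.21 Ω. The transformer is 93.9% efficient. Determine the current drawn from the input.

I_in ≈ 0.249 A

V_out = 230 × 263/5550 = 10.899 V.
I_out = V_out/R = 10.899/2.21 = 4.9317 A.
P_out = V_out I_out = 10.899 × 4.9317 = 53.751 W.
P_in = P_out/η = 53.751/0.939 = 57.243 W.
I_in = P_in/V_in = 57.243/230 = 0.249 A.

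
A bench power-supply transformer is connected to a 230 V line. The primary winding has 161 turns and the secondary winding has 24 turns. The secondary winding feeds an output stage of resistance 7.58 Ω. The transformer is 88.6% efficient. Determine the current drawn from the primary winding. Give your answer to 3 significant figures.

I_p ≈ 0.761 A

V_s = 230 × 24/161 = 34.286 V.
I_s = V_s/R = 34.286/7.58 = 4.5232 A.
P_out = V_s I_s = 34.286 × 4.5232 = 155.08 W.
P_in = P_out/η = 155.08/0.886 = 175.03 W.
I_p = P_in/V_p = 175.03/230 = 0.761 A.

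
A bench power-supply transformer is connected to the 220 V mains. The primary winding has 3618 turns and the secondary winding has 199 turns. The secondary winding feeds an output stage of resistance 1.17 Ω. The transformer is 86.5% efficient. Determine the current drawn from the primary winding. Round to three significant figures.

I_p ≈ 0.658 A

V_s = 220 × 199/3618 = 12.101 V.
I_s = V_s/R = 12.101/1.17 = 10.342 A.
P_out = V_s I_s = 12.101 × 10.342 = 125.15 W.
P_in = P_out/η = 125.15/0.865 = 144.68 W.
I_p = P_in/V_p = 144.68/220 = 0.658 A.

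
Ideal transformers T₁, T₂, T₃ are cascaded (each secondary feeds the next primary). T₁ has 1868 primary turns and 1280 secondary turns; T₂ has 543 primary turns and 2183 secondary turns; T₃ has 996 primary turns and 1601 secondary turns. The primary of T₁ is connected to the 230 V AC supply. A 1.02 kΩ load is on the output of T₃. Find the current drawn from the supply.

Secondary of T₁: V = 230.00 × 1280/1868 = 157.60 V.
Secondary of T₂: V = 157.60 × 2183/543 = 633.60 V.
Secondary of T₃: V = 633.60 × 1601/996 = 1018.5 V.
I_load = 1018.5/1020 = 0.99850 A, so P_out = 1018.5 × 0.99850 = 1016.9 W.
All ideal ⇒ P_in = P_out, so I_supply = 1016.9/230 = 4.42 A.

I_supply ≈ 4.42 A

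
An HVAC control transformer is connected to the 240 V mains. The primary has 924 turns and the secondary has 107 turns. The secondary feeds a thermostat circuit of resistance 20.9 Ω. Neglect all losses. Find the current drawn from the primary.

V_s = V_p × N_s/N_p = 240 × 107/924 = 27.792 V.
I_s = V_s/R = 27.792/20.9 = 1.3298 A.
For an ideal transformer I_p N_p = I_s N_s, so I_p = 1.3298 × 107/924 = 0.154 A.

I_p ≈ 0.154 A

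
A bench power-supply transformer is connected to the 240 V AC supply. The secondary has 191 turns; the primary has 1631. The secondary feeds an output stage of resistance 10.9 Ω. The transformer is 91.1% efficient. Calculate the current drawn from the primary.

I_p ≈ 0.331 A

V_s = 240 × 191/1631 = 28.105 V.
I_s = V_s/R = 28.105/10.9 = 2.5785 A.
P_out = V_s I_s = 28.105 × 2.5785 = 72.469 W.
P_in = P_out/η = 72.469/0.911 = 79.549 W.
I_p = P_in/V_p = 79.549/240 = 0.331 A.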